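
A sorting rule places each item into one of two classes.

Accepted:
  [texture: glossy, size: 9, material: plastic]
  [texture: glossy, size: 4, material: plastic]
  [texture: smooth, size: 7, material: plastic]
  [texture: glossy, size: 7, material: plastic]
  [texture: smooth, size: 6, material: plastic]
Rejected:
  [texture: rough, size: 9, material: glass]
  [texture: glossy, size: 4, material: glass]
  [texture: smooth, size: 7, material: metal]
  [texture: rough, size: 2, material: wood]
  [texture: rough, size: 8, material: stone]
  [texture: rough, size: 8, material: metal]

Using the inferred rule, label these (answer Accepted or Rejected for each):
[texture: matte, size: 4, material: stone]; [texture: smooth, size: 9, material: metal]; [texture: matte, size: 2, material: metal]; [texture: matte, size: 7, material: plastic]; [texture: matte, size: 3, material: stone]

Rejected, Rejected, Rejected, Accepted, Rejected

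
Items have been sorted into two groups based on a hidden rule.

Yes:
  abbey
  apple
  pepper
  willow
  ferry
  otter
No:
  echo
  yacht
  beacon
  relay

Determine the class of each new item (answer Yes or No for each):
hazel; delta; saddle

No, No, Yes

A rule that fits every label: has a double letter — true of each 'Yes' example, false of each 'No' one.
hazel — no doubled letter, hence No.
delta — no doubled letter, hence No.
saddle — 'dd' doubled, hence Yes.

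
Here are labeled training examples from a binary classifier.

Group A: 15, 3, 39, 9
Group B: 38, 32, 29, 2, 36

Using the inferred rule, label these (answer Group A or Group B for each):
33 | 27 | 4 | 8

Group A, Group A, Group B, Group B

Rule: ≡ 3 (mod 6). This holds for each 'Group A' example and fails for each 'Group B' one.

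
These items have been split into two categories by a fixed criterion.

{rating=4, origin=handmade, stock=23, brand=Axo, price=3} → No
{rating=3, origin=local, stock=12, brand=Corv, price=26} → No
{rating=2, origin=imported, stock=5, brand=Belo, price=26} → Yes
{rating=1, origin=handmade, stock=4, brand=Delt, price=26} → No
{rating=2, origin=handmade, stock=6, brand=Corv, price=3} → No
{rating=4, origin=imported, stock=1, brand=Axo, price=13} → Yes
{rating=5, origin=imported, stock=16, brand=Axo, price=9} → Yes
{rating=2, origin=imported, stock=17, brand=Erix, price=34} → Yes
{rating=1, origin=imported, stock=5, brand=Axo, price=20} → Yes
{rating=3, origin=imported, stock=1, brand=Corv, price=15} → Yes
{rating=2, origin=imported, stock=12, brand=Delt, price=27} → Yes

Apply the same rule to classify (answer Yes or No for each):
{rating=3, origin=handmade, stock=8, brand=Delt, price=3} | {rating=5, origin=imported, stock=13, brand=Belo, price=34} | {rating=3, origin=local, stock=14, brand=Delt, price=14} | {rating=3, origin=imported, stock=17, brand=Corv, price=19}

'Yes' ⟺ origin is imported.

No, Yes, No, Yes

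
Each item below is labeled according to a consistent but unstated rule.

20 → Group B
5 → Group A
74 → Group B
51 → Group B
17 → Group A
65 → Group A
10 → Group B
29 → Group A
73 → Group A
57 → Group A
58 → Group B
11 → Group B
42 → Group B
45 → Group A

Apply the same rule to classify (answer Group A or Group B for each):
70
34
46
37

Group B, Group B, Group B, Group A

The distinguishing property — ≡ 1 (mod 4) — holds for all the 'Group A' cases and none of the 'Group B' cases.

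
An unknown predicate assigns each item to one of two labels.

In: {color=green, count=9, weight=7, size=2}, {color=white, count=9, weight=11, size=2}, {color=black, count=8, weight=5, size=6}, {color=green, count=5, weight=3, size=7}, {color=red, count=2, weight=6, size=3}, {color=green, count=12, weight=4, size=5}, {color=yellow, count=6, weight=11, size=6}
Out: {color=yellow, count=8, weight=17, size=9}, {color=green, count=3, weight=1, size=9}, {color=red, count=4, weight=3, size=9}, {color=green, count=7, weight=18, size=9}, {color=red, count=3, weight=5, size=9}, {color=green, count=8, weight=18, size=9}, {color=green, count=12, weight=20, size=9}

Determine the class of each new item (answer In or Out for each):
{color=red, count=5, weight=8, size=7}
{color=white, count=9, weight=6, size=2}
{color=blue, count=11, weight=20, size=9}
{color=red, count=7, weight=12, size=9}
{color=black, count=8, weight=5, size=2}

The rule appears to be: size ≤ 7.
{color=red, count=5, weight=8, size=7} — size = 7, hence In.
{color=white, count=9, weight=6, size=2} — size = 2, hence In.
{color=blue, count=11, weight=20, size=9} — size = 9, hence Out.
{color=red, count=7, weight=12, size=9} — size = 9, hence Out.
{color=black, count=8, weight=5, size=2} — size = 2, hence In.

In, In, Out, Out, In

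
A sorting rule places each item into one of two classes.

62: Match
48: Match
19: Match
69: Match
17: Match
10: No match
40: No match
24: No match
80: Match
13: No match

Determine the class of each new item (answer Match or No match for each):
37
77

Match, Match

The classifier is using: digit sum ≥ 7.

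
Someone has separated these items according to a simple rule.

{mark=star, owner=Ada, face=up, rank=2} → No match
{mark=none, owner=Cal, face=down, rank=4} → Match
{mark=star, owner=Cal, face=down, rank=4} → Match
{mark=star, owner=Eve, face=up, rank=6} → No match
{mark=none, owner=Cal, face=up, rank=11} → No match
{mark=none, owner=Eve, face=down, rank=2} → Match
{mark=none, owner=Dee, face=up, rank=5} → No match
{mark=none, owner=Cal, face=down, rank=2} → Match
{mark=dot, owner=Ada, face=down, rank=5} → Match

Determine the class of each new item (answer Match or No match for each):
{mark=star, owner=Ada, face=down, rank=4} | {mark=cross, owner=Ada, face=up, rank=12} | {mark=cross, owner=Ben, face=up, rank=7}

Rule: face is down. This holds for each 'Match' example and fails for each 'No match' one.

Match, No match, No match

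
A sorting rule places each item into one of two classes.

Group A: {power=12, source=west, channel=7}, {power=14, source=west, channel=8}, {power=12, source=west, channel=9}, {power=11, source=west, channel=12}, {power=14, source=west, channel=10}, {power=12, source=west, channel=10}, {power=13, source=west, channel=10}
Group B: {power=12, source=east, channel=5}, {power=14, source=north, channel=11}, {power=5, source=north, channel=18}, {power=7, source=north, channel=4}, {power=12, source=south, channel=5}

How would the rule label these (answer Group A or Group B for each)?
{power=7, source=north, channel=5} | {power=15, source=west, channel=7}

Group B, Group A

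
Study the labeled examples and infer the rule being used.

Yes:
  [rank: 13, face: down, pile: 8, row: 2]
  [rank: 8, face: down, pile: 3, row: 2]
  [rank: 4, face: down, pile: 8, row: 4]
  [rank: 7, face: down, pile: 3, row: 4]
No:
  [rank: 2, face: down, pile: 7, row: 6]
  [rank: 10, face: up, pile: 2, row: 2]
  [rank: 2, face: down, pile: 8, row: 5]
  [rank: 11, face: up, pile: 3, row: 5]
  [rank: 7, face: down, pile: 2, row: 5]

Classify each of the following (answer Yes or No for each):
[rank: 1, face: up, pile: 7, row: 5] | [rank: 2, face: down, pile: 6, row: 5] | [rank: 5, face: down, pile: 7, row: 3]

The distinguishing property — face is down AND row ≤ 4 — holds for all the 'Yes' cases and none of the 'No' cases.
[rank: 1, face: up, pile: 7, row: 5] — face is up, row = 5, hence No.
[rank: 2, face: down, pile: 6, row: 5] — face is down, row = 5, hence No.
[rank: 5, face: down, pile: 7, row: 3] — face is down, row = 3, hence Yes.

No, No, Yes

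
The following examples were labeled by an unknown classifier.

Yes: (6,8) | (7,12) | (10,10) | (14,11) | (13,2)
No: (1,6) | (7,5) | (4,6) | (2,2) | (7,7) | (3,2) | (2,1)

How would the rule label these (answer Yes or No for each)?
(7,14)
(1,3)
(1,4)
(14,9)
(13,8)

The rule appears to be: max ≥ 8.
Yes: (7,14), since max 14. No: (1,3), since max 3. No: (1,4), since max 4. Yes: (14,9), since max 14. Yes: (13,8), since max 13.

Yes, No, No, Yes, Yes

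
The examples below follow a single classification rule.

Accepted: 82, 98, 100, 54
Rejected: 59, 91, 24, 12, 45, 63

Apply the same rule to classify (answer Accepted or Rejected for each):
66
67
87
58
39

The simplest hypothesis consistent with all the labels is: even AND at least 45.
66: 66 is even, 66 ≥ 45, meets the rule → Accepted. 67: 67 is odd, 67 ≥ 45, doesn't match → Rejected. 87: 87 is odd, 87 ≥ 45, doesn't match → Rejected. 58: 58 is even, 58 ≥ 45, meets the rule → Accepted. 39: 39 is odd, 39 < 45, doesn't match → Rejected.

Accepted, Rejected, Rejected, Accepted, Rejected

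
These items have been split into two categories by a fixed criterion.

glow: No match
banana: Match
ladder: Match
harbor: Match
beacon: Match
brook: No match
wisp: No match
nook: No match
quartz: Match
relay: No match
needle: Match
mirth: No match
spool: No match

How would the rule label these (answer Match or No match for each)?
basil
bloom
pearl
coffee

No match, No match, No match, Match

The common property of the 'Match' items is: length 6. No 'No match' item has it.
basil: length 5, lacks this property → No match. bloom: length 5, lacks this property → No match. pearl: length 5, lacks this property → No match. coffee: length 6, satisfies this → Match.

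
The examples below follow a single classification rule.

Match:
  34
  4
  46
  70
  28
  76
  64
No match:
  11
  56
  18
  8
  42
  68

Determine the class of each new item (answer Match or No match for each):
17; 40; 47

No match, Match, No match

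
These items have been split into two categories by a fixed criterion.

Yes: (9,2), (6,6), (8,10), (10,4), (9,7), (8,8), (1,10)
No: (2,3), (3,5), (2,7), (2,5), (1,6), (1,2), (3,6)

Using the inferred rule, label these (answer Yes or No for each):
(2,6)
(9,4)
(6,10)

No, Yes, Yes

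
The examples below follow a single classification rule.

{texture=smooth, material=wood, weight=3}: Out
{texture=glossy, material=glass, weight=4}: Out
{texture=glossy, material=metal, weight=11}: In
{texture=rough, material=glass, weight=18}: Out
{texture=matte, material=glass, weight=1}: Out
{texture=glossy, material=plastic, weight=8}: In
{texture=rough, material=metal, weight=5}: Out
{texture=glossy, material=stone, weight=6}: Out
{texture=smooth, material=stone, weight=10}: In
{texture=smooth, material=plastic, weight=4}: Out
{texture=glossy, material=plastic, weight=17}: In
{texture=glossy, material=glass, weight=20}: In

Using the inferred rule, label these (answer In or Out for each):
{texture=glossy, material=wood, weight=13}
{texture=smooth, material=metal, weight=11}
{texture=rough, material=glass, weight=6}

The simplest hypothesis consistent with all the labels is: weight ≥ 8 AND weight ≠ 18.
In: {texture=glossy, material=wood, weight=13}, since weight = 13. In: {texture=smooth, material=metal, weight=11}, since weight = 11. Out: {texture=rough, material=glass, weight=6}, since weight = 6.

In, In, Out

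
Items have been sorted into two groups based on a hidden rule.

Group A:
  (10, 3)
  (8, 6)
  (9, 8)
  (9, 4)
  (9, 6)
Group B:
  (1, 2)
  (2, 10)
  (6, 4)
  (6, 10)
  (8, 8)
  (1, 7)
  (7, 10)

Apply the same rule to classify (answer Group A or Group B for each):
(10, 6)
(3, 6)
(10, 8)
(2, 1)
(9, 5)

Group A, Group B, Group A, Group B, Group A

The simplest hypothesis consistent with all the labels is: first > second AND sum ≥ 12.
(10, 6) → 10 > 6, 10+6 = 16 → Group A.
(3, 6) → 3 < 6, 3+6 = 9 → Group B.
(10, 8) → 10 > 8, 10+8 = 18 → Group A.
(2, 1) → 2 > 1, 2+1 = 3 → Group B.
(9, 5) → 9 > 5, 9+5 = 14 → Group A.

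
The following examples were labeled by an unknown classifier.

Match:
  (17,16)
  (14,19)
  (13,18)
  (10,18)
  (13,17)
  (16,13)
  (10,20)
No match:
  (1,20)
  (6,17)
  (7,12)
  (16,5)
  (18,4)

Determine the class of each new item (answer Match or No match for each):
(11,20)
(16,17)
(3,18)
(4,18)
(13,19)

All 'Match' examples share one property — sum ≥ 28 — and every 'No match' example lacks it.

Match, Match, No match, No match, Match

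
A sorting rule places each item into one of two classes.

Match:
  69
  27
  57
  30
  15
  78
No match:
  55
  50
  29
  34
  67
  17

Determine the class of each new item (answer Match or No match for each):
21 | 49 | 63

Checking candidate rules against both groups, what survives is: multiple of 3.
21: Match (21 = 3·7). 49: No match (49 = 3·16 + 1). 63: Match (63 = 3·21).

Match, No match, Match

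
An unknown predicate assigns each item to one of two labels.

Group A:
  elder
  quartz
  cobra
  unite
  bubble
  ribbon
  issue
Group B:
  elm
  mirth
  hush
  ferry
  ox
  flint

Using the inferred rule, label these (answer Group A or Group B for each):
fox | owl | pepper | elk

Group B, Group B, Group A, Group B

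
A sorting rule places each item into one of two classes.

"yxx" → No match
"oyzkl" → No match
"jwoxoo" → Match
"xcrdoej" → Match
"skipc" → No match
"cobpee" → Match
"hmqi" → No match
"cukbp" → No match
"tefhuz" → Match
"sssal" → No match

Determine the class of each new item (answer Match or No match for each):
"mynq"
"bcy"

The distinguishing property — length ≥ 6 — holds for all the 'Match' cases and none of the 'No match' cases.
No match: "mynq", since length 4.
No match: "bcy", since length 3.

No match, No match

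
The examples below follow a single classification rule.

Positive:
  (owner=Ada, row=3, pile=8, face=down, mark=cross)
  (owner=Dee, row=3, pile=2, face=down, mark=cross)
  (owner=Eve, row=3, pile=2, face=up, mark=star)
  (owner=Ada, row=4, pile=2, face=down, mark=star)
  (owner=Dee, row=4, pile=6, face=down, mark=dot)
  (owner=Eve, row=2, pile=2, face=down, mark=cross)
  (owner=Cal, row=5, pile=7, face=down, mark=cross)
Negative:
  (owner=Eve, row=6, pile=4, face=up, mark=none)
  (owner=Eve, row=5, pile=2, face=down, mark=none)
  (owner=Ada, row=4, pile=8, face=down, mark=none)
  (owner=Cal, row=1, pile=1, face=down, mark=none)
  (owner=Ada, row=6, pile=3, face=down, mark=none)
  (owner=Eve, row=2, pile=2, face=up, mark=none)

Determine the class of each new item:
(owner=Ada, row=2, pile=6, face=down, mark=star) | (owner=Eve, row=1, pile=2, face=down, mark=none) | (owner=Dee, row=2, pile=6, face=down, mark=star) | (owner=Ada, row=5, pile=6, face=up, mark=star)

Positive, Negative, Positive, Positive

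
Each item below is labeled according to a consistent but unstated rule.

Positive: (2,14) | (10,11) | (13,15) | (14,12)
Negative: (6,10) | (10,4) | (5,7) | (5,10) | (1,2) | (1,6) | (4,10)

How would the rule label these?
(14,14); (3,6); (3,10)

Positive, Negative, Negative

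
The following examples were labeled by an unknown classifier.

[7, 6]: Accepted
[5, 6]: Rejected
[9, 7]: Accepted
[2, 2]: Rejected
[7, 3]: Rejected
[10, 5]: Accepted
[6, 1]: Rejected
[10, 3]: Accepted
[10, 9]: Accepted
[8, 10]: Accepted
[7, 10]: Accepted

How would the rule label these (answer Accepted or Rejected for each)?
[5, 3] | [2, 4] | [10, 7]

A rule that fits every label: sum ≥ 13 — true of each 'Accepted' example, false of each 'Rejected' one.
[5, 3] → 5+3 = 8 → Rejected. [2, 4] → 2+4 = 6 → Rejected. [10, 7] → 10+7 = 17 → Accepted.

Rejected, Rejected, Accepted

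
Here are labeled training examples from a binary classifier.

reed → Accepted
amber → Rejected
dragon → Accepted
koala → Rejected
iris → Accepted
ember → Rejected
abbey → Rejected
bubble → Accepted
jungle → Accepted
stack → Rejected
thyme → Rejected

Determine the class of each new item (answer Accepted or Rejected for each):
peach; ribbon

The classifier is using: even length.
peach → length 5 → Rejected.
ribbon → length 6 → Accepted.

Rejected, Accepted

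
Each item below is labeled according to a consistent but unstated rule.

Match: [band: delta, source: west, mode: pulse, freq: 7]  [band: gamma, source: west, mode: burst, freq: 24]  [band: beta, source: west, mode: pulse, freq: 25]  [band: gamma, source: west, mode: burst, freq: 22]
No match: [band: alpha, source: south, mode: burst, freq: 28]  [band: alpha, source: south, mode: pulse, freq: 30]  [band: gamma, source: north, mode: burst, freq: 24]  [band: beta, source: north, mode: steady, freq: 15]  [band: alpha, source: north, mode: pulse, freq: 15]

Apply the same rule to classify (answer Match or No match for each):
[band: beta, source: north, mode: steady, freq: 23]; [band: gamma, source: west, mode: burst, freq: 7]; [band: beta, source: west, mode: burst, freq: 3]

No match, Match, Match

The pattern is that an item is 'Match' exactly when: source is west.
No match: [band: beta, source: north, mode: steady, freq: 23], since source is north. Match: [band: gamma, source: west, mode: burst, freq: 7], since source is west. Match: [band: beta, source: west, mode: burst, freq: 3], since source is west.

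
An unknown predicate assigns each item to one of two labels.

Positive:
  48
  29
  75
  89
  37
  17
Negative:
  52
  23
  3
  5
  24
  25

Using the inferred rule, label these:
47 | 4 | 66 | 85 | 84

Positive, Negative, Positive, Positive, Positive

Rule: digit sum ≥ 8. This holds for each 'Positive' example and fails for each 'Negative' one.
47: digit sum 4+7 = 11 — satisfies this, so Positive. 4: digit sum 4 — lacks this property, so Negative. 66: digit sum 6+6 = 12 — satisfies this, so Positive. 85: digit sum 8+5 = 13 — satisfies this, so Positive. 84: digit sum 8+4 = 12 — satisfies this, so Positive.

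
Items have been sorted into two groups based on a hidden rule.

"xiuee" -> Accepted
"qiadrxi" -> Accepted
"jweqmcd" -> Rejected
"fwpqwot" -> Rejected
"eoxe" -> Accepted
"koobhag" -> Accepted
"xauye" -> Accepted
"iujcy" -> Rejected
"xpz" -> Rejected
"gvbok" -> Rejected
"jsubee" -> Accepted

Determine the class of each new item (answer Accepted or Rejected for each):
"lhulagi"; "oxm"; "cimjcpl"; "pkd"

Rule: has ≥ 3 vowels. This holds for each 'Accepted' example and fails for each 'Rejected' one.

Accepted, Rejected, Rejected, Rejected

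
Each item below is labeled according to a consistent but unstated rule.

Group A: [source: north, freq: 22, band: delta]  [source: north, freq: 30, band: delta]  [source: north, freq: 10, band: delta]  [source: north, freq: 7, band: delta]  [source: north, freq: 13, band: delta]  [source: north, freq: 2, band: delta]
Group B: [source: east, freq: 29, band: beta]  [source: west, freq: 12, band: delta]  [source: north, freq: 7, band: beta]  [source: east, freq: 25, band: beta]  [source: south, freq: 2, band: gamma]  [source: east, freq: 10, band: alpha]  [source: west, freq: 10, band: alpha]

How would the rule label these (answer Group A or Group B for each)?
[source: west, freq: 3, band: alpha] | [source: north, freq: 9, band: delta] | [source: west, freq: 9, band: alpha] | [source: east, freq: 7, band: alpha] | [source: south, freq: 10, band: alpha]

The pattern is that an item is 'Group A' exactly when: source is north AND band is delta.
[source: west, freq: 3, band: alpha] → source is west, band is alpha → Group B. [source: north, freq: 9, band: delta] → source is north, band is delta → Group A. [source: west, freq: 9, band: alpha] → source is west, band is alpha → Group B. [source: east, freq: 7, band: alpha] → source is east, band is alpha → Group B. [source: south, freq: 10, band: alpha] → source is south, band is alpha → Group B.

Group B, Group A, Group B, Group B, Group B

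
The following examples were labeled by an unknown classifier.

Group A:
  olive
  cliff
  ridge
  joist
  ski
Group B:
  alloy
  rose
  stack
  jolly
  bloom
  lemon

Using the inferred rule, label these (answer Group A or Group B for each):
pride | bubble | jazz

The pattern is that an item is 'Group A' exactly when: contains 'i'.
pride: Group A (has 'i'). bubble: Group B (no 'i'). jazz: Group B (no 'i').

Group A, Group B, Group B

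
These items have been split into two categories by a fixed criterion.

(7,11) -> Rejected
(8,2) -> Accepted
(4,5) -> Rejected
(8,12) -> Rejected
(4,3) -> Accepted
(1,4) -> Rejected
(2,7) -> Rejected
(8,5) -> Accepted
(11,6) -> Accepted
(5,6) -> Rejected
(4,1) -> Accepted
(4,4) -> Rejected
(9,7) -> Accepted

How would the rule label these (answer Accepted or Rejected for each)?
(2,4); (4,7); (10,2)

The classifier is using: first > second.
(2,4) — 2 < 4, hence Rejected.
(4,7) — 4 < 7, hence Rejected.
(10,2) — 10 > 2, hence Accepted.

Rejected, Rejected, Accepted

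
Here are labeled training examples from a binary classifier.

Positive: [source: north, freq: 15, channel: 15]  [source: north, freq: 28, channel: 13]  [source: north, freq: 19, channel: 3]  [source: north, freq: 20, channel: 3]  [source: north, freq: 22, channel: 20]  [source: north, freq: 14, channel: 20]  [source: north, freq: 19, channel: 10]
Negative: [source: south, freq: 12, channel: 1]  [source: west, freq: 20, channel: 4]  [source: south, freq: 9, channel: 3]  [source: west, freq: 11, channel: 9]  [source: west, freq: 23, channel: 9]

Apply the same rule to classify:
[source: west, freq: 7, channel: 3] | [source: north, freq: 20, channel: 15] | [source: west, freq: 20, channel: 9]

The distinguishing property — source is north — holds for all the 'Positive' cases and none of the 'Negative' cases.
[source: west, freq: 7, channel: 3] → source is west → Negative. [source: north, freq: 20, channel: 15] → source is north → Positive. [source: west, freq: 20, channel: 9] → source is west → Negative.

Negative, Positive, Negative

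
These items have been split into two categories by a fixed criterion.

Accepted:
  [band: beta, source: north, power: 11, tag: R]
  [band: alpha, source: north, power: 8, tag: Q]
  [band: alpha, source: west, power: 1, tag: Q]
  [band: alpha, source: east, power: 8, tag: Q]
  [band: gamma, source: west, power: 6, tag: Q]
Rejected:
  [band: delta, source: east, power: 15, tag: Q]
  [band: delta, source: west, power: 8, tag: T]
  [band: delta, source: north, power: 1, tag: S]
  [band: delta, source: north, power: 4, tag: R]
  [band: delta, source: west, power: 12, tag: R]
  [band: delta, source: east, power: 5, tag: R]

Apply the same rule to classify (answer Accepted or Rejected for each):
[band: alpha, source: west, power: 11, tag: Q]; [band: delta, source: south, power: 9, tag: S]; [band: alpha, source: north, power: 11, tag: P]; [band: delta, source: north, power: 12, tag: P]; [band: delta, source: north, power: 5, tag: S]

Accepted, Rejected, Accepted, Rejected, Rejected

The simplest hypothesis consistent with all the labels is: band is not delta.
[band: alpha, source: west, power: 11, tag: Q] → band is alpha → Accepted. [band: delta, source: south, power: 9, tag: S] → band is delta → Rejected. [band: alpha, source: north, power: 11, tag: P] → band is alpha → Accepted. [band: delta, source: north, power: 12, tag: P] → band is delta → Rejected. [band: delta, source: north, power: 5, tag: S] → band is delta → Rejected.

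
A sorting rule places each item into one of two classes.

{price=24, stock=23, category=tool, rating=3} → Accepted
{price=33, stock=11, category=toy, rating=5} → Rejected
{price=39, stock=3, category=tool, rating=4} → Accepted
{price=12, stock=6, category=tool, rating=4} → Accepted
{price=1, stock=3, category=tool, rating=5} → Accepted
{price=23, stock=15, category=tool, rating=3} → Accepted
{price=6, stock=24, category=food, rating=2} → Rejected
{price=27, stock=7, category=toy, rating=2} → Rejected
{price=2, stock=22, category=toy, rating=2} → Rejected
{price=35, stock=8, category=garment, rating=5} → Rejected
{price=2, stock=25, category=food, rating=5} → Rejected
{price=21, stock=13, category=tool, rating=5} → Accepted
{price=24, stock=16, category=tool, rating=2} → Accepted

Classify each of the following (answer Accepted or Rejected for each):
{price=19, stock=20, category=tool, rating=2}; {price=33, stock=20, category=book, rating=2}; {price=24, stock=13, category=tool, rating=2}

The simplest hypothesis consistent with all the labels is: category is tool.
{price=19, stock=20, category=tool, rating=2} → category is tool → Accepted.
{price=33, stock=20, category=book, rating=2} → category is book → Rejected.
{price=24, stock=13, category=tool, rating=2} → category is tool → Accepted.

Accepted, Rejected, Accepted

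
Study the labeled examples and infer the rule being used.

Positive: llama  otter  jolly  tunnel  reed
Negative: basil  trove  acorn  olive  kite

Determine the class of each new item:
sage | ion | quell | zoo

Negative, Negative, Positive, Positive

All 'Positive' examples share one property — has a double letter — and every 'Negative' example lacks it.
sage: no doubled letter — fails the rule, so Negative.
ion: no doubled letter — fails the rule, so Negative.
quell: 'll' doubled — qualifies, so Positive.
zoo: 'oo' doubled — qualifies, so Positive.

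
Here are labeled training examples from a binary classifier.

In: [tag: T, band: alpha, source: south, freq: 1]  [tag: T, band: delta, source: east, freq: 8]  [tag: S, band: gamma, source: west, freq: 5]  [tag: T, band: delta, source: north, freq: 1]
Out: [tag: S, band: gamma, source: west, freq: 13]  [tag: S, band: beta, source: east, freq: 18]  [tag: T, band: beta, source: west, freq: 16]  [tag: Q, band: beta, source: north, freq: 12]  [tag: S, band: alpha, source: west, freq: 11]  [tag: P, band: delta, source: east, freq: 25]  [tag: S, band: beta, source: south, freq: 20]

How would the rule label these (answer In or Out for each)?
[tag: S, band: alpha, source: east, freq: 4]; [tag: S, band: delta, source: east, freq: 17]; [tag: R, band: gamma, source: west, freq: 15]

In, Out, Out

All 'In' examples share one property — freq ≤ 8 — and every 'Out' example lacks it.
[tag: S, band: alpha, source: east, freq: 4] — freq = 4, hence In.
[tag: S, band: delta, source: east, freq: 17] — freq = 17, hence Out.
[tag: R, band: gamma, source: west, freq: 15] — freq = 15, hence Out.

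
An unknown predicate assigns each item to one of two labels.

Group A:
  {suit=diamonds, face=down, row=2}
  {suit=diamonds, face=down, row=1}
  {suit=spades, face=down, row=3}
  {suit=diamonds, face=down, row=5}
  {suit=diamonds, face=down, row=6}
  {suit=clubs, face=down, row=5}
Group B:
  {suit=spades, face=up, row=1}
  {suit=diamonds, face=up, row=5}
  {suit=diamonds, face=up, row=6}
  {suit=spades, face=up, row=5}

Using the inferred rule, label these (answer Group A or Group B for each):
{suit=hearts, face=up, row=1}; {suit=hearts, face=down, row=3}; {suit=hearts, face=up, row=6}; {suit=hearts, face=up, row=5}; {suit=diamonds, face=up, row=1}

One predicate separates the groups cleanly: face is down.
{suit=hearts, face=up, row=1} → face is up → Group B.
{suit=hearts, face=down, row=3} → face is down → Group A.
{suit=hearts, face=up, row=6} → face is up → Group B.
{suit=hearts, face=up, row=5} → face is up → Group B.
{suit=diamonds, face=up, row=1} → face is up → Group B.

Group B, Group A, Group B, Group B, Group B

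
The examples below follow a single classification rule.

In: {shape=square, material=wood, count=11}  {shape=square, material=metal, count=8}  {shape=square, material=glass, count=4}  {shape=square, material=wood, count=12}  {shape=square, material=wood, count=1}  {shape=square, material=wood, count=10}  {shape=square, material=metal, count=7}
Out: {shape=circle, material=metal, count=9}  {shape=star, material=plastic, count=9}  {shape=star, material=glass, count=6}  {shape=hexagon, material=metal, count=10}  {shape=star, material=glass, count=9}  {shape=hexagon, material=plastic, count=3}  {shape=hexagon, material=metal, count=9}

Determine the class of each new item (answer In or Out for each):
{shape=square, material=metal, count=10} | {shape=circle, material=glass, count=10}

In, Out

A rule that fits every label: shape is square — true of each 'In' example, false of each 'Out' one.
{shape=square, material=metal, count=10}: shape is square — passes, so In.
{shape=circle, material=glass, count=10}: shape is circle — fails the rule, so Out.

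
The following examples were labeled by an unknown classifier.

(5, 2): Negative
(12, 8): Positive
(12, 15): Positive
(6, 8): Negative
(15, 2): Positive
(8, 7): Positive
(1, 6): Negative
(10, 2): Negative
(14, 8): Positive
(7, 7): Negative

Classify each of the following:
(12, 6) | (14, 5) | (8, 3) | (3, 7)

Positive, Positive, Negative, Negative

The pattern is that an item is 'Positive' exactly when: sum ≥ 15.
(12, 6) — 12+6 = 18, hence Positive.
(14, 5) — 14+5 = 19, hence Positive.
(8, 3) — 8+3 = 11, hence Negative.
(3, 7) — 3+7 = 10, hence Negative.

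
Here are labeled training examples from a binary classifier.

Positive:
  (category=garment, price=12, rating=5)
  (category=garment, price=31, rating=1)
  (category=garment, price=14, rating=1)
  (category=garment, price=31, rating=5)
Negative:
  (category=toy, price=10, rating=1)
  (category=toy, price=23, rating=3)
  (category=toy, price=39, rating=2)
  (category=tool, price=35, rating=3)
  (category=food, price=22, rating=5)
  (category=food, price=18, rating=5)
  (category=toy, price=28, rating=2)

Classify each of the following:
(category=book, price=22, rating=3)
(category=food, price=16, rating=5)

Every 'Positive' example satisfies: category is garment. None of the 'Negative' examples do.
(category=book, price=22, rating=3): category is book, lacks this property → Negative. (category=food, price=16, rating=5): category is food, lacks this property → Negative.

Negative, Negative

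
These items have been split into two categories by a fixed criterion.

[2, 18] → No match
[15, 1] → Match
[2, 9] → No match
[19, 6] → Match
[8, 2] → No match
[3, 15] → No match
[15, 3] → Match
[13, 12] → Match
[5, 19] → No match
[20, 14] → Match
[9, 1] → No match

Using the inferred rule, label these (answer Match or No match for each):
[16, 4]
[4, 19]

The simplest hypothesis consistent with all the labels is: first ≥ 12.

Match, No match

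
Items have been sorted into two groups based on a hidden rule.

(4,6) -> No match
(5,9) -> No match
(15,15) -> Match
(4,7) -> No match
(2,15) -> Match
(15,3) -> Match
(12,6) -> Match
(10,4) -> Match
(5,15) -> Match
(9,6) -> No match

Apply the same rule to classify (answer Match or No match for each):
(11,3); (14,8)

The rule appears to be: max ≥ 10.
Match: (11,3), since max 11. Match: (14,8), since max 14.

Match, Match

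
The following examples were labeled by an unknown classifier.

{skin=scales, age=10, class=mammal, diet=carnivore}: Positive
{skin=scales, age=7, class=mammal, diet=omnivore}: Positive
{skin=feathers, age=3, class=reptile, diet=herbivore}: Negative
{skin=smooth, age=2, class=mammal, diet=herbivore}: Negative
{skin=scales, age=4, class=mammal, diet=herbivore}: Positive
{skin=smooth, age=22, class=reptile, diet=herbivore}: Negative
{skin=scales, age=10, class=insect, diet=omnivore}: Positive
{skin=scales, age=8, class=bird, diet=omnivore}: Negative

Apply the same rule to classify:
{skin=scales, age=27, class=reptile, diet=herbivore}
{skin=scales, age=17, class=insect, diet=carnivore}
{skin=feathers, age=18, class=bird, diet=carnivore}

Positive, Positive, Negative

The common property of the 'Positive' items is: skin is scales AND age ≠ 8. No 'Negative' item has it.
{skin=scales, age=27, class=reptile, diet=herbivore}: Positive (skin is scales, age = 27).
{skin=scales, age=17, class=insect, diet=carnivore}: Positive (skin is scales, age = 17).
{skin=feathers, age=18, class=bird, diet=carnivore}: Negative (skin is feathers, age = 18).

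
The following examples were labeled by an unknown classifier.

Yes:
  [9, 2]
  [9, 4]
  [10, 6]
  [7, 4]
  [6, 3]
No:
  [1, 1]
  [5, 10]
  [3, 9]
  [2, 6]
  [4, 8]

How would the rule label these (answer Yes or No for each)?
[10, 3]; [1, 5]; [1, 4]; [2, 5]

All 'Yes' examples share one property — first > second — and every 'No' example lacks it.
[10, 3]: 10 > 3, qualifies → Yes. [1, 5]: 1 < 5, fails the rule → No. [1, 4]: 1 < 4, fails the rule → No. [2, 5]: 2 < 5, fails the rule → No.

Yes, No, No, No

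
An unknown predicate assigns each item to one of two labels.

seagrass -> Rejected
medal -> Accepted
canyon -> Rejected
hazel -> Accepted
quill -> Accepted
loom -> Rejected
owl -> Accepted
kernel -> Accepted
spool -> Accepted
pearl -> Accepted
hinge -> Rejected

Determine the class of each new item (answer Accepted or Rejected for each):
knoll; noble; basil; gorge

A rule that fits every label: ends with 'l' — true of each 'Accepted' example, false of each 'Rejected' one.
knoll: ends with 'l', has this property → Accepted.
noble: ends with 'e', does not satisfy this → Rejected.
basil: ends with 'l', has this property → Accepted.
gorge: ends with 'e', does not satisfy this → Rejected.

Accepted, Rejected, Accepted, Rejected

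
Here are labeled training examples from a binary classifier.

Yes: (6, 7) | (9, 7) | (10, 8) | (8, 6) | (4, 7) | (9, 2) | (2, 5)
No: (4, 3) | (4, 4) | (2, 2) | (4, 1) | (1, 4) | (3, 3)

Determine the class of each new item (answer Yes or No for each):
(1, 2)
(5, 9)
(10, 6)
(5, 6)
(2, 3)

The distinguishing property — max ≥ 5 — holds for all the 'Yes' cases and none of the 'No' cases.
(1, 2): max 2, does not pass → No. (5, 9): max 9, satisfies this → Yes. (10, 6): max 10, satisfies this → Yes. (5, 6): max 6, satisfies this → Yes. (2, 3): max 3, does not pass → No.

No, Yes, Yes, Yes, No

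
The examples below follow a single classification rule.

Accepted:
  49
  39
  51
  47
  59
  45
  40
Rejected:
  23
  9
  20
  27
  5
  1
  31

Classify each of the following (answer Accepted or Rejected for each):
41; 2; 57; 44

Accepted, Rejected, Accepted, Accepted

The rule appears to be: at least 39.
41 → 41 ≥ 39 → Accepted. 2 → 2 < 39 → Rejected. 57 → 57 ≥ 39 → Accepted. 44 → 44 ≥ 39 → Accepted.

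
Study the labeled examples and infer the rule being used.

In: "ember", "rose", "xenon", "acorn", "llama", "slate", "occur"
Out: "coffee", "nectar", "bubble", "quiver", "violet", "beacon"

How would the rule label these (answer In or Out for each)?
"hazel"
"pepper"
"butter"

In, Out, Out

The classifier is using: length ≤ 5.
"hazel" — length 5, hence In.
"pepper" — length 6, hence Out.
"butter" — length 6, hence Out.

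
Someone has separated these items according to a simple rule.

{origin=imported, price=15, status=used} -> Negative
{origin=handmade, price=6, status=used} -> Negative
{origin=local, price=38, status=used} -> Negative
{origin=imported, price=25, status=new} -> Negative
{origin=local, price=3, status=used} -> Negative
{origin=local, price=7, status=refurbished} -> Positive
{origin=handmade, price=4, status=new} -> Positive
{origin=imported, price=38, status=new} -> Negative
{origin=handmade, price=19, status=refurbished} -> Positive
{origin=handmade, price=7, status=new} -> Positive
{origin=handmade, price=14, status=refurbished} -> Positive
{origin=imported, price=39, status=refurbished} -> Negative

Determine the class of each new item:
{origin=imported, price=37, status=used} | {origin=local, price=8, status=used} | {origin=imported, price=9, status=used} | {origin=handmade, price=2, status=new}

The simplest hypothesis consistent with all the labels is: status is not used AND price ≤ 19.
{origin=imported, price=37, status=used}: status is used, price = 37, fails the rule → Negative.
{origin=local, price=8, status=used}: status is used, price = 8, fails the rule → Negative.
{origin=imported, price=9, status=used}: status is used, price = 9, fails the rule → Negative.
{origin=handmade, price=2, status=new}: status is new, price = 2, qualifies → Positive.

Negative, Negative, Negative, Positive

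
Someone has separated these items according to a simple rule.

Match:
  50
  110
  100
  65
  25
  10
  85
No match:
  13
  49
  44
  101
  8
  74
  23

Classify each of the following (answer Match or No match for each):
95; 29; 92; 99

Match, No match, No match, No match

The simplest hypothesis consistent with all the labels is: multiple of 5.
95 → 95 = 5·19 → Match.
29 → 29 = 5·5 + 4 → No match.
92 → 92 = 5·18 + 2 → No match.
99 → 99 = 5·19 + 4 → No match.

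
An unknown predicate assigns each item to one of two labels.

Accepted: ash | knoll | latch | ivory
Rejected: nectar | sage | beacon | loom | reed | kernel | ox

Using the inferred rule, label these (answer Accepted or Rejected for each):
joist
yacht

Accepted, Accepted

All 'Accepted' examples share one property — odd length — and every 'Rejected' example lacks it.
joist → length 5 → Accepted. yacht → length 5 → Accepted.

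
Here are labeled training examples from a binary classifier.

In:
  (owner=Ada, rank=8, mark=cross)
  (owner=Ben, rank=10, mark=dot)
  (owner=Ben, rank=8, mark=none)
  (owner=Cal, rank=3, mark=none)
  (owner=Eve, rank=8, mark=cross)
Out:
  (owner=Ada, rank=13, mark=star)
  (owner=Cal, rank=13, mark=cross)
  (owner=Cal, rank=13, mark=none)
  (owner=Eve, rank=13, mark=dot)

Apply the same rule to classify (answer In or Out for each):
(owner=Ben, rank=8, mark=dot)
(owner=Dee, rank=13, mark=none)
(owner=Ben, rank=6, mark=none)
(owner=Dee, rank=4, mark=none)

The distinguishing property — rank ≤ 10 — holds for all the 'In' cases and none of the 'Out' cases.
(owner=Ben, rank=8, mark=dot) → rank = 8 → In.
(owner=Dee, rank=13, mark=none) → rank = 13 → Out.
(owner=Ben, rank=6, mark=none) → rank = 6 → In.
(owner=Dee, rank=4, mark=none) → rank = 4 → In.

In, Out, In, In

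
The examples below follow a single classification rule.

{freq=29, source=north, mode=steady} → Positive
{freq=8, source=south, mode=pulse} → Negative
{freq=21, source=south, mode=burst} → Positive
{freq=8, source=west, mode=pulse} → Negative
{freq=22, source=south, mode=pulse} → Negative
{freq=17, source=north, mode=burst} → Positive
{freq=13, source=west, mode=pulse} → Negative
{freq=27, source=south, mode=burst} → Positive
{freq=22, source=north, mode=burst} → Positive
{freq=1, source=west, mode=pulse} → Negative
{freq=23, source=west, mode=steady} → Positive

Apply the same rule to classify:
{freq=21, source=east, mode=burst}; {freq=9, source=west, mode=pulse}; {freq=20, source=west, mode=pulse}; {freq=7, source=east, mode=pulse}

One predicate separates the groups cleanly: mode is not pulse.
{freq=21, source=east, mode=burst}: mode is burst, has this property → Positive. {freq=9, source=west, mode=pulse}: mode is pulse, doesn't match → Negative. {freq=20, source=west, mode=pulse}: mode is pulse, doesn't match → Negative. {freq=7, source=east, mode=pulse}: mode is pulse, doesn't match → Negative.

Positive, Negative, Negative, Negative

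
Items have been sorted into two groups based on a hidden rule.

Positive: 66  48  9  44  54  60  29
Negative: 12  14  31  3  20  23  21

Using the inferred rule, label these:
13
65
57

Negative, Positive, Positive

The common property of the 'Positive' items is: digit sum ≥ 6. No 'Negative' item has it.
13: Negative (digit sum 1+3 = 4).
65: Positive (digit sum 6+5 = 11).
57: Positive (digit sum 5+7 = 12).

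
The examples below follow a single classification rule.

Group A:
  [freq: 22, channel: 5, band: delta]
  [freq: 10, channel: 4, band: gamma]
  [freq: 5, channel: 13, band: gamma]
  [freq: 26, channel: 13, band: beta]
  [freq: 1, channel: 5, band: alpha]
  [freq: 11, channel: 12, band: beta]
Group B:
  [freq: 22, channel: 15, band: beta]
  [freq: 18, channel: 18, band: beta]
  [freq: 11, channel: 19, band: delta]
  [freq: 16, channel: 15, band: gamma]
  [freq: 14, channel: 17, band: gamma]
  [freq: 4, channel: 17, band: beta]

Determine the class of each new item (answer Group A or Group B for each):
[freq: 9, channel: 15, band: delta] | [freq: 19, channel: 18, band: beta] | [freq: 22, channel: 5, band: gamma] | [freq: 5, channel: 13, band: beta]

A rule that fits every label: channel ≤ 13 — true of each 'Group A' example, false of each 'Group B' one.
Group B: [freq: 9, channel: 15, band: delta], since channel = 15.
Group B: [freq: 19, channel: 18, band: beta], since channel = 18.
Group A: [freq: 22, channel: 5, band: gamma], since channel = 5.
Group A: [freq: 5, channel: 13, band: beta], since channel = 13.

Group B, Group B, Group A, Group A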